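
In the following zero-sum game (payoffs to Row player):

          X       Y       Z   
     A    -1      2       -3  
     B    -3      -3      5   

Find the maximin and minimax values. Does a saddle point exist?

Maximin = -3, Minimax = -1, Saddle: False

Work:
Row minimums: [-3, -3] → maximin = -3
Column maximums: [-1, 2, 5] → minimax = -1
No saddle point (maximin ≠ minimax). Mixed strategy needed.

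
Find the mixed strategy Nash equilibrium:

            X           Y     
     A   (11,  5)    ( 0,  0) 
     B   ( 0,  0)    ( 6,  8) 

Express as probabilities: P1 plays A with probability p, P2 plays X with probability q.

p = 0.6154, q = 0.3529

Work:
Find probabilities that make opponent indifferent:
P2 chooses q to make P1 indifferent between A and B
P1 chooses p to make P2 indifferent between X and Y
Mixed NE: P1 plays (A: 0.6154, B: 0.3846), P2 plays (X: 0.3529, Y: 0.6471)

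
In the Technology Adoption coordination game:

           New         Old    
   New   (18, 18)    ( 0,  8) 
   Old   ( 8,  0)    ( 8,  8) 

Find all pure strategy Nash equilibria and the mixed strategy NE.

Pure NE: (New, New) and (Old, Old); Mixed NE: p = 0.4444, q = 0.4444

Work:
Check pure NE:
(New, New): (18, 18) - no unilateral deviation beneficial
(Old, Old): (8, 8) - no unilateral deviation beneficial
Mixed NE: P1 plays New with p = 0.4444, P2 plays New with q = 0.4444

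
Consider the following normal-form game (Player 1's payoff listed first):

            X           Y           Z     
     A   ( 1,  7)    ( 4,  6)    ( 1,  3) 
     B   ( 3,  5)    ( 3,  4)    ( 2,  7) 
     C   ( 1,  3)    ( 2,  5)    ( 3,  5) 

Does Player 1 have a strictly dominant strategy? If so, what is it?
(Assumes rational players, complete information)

No strictly dominant strategy exists for Player 1

Work:
A strategy strictly dominates another if it gives a strictly higher payoff against every opponent action. Compare each pair of P1's strategies column-by-column:
  A vs B: [1 vs 3, 4 vs 3, 1 vs 2] → A does not strictly dominate B (column X: 1 ≤ 3)
  A vs C: [1 vs 1, 4 vs 2, 1 vs 3] → A does not strictly dominate C (column X: 1 ≤ 1)
  B vs A: [3 vs 1, 3 vs 4, 2 vs 1] → B does not strictly dominate A (column Y: 3 ≤ 4)
  B vs C: [3 vs 1, 3 vs 2, 2 vs 3] → B does not strictly dominate C (column Z: 2 ≤ 3)
  C vs A: [1 vs 1, 2 vs 4, 3 vs 1] → C does not strictly dominate A (column X: 1 ≤ 1)
  C vs B: [1 vs 3, 2 vs 3, 3 vs 2] → C does not strictly dominate B (column X: 1 ≤ 3)
No single strategy strictly dominates all others → no strictly dominant strategy.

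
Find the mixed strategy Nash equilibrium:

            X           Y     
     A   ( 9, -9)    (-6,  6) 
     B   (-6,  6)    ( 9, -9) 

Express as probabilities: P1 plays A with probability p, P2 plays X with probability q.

p = 0.5, q = 0.5

Work:
Find probabilities that make opponent indifferent:
P2 chooses q to make P1 indifferent between A and B
P1 chooses p to make P2 indifferent between X and Y
Mixed NE: P1 plays (A: 0.5, B: 0.5), P2 plays (X: 0.5, Y: 0.5)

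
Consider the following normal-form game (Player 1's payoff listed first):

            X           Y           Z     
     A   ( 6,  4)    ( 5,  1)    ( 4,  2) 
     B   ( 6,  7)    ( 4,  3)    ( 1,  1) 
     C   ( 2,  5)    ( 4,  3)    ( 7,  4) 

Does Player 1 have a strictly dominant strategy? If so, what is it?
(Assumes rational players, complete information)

No strictly dominant strategy exists for Player 1

Work:
A strategy strictly dominates another if it gives a strictly higher payoff against every opponent action. Compare each pair of P1's strategies column-by-column:
  A vs B: [6 vs 6, 5 vs 4, 4 vs 1] → A does not strictly dominate B (column X: 6 ≤ 6)
  A vs C: [6 vs 2, 5 vs 4, 4 vs 7] → A does not strictly dominate C (column Z: 4 ≤ 7)
  B vs A: [6 vs 6, 4 vs 5, 1 vs 4] → B does not strictly dominate A (column X: 6 ≤ 6)
  B vs C: [6 vs 2, 4 vs 4, 1 vs 7] → B does not strictly dominate C (column Y: 4 ≤ 4)
  C vs A: [2 vs 6, 4 vs 5, 7 vs 4] → C does not strictly dominate A (column X: 2 ≤ 6)
  C vs B: [2 vs 6, 4 vs 4, 7 vs 1] → C does not strictly dominate B (column X: 2 ≤ 6)
No single strategy strictly dominates all others → no strictly dominant strategy.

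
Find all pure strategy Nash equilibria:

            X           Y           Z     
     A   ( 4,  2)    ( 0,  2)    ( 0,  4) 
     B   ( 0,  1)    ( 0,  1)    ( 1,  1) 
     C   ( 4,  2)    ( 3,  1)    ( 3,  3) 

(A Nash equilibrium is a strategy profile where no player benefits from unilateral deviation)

Nash equilibrium: (C, Z)

Work:
Best responses:
  P1 vs X: payoffs [4, 0, 4] → best response A/C (payoff 4)
  P1 vs Y: payoffs [0, 0, 3] → best response C (payoff 3)
  P1 vs Z: payoffs [0, 1, 3] → best response C (payoff 3)
  P2 vs A: payoffs [2, 2, 4] → best response Z (payoff 4)
  P2 vs B: payoffs [1, 1, 1] → best response X/Y/Z (payoff 1)
  P2 vs C: payoffs [2, 1, 3] → best response Z (payoff 3)
Mutual best responses: (C,Z) → Nash equilibria.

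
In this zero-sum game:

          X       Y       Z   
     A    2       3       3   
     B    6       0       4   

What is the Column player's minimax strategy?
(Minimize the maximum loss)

Column should play Y, value = 3

Work:
Column player minimizes Row's maximum payoff:
Column X: max payoff to Row = 6
Column Y: max payoff to Row = 3
Column Z: max payoff to Row = 4
Minimum is 3, achieved by column Y.
Minimax strategy: Y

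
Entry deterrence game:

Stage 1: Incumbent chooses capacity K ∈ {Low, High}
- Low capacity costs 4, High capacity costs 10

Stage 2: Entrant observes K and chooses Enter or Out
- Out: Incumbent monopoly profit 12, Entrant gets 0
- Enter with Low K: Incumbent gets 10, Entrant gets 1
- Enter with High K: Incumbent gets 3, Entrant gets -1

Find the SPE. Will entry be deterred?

SPE: (Low, Enter|Low, Out|High); Entry not deterred. Incumbent net profit = 6, Entrant gets 1

Work:
After Low K: Entrant enters (1 > 0)
After High K: Entrant stays out (-1 < 0)
Incumbent: Low → 10−4=6, High → 12−10=2
Incumbent chooses Low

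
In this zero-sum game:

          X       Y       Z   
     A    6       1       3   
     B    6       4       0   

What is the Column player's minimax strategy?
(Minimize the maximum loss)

Column should play Z, value = 3

Work:
Column player minimizes Row's maximum payoff:
Column X: max payoff to Row = 6
Column Y: max payoff to Row = 4
Column Z: max payoff to Row = 3
Minimum is 3, achieved by column Z.
Minimax strategy: Z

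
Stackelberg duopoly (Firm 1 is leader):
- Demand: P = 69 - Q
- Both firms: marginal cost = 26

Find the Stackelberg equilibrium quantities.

q₁* (leader) = 21.5, q₂* (follower) = 10.75

Work:
Follower's reaction: q₂ = (a - c - q₁)/2
Leader substitutes: π₁ = q₁·(a - q₁ - (a-c-q₁)/2 - c)
FOC: q₁* = (69 - 26)/2 = 21.50
Then: q₂* = (69 - 26 - 21.5)/2 = 10.75
Leader has first-mover advantage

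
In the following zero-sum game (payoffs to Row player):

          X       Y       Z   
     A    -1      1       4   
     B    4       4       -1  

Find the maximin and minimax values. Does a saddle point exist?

Maximin = -1, Minimax = 4, Saddle: False

Work:
Row minimums: [-1, -1] → maximin = -1
Column maximums: [4, 4, 4] → minimax = 4
No saddle point (maximin ≠ minimax). Mixed strategy needed.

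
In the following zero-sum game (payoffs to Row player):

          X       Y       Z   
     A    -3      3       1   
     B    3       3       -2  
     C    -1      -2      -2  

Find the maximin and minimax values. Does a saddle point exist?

Maximin = -2, Minimax = 1, Saddle: False

Work:
Row minimums: [-3, -2, -2] → maximin = -2
Column maximums: [3, 3, 1] → minimax = 1
No saddle point (maximin ≠ minimax). Mixed strategy needed.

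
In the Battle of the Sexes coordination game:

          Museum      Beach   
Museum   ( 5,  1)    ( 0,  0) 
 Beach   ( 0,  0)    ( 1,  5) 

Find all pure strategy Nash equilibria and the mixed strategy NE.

Pure NE: (Museum, Museum) and (Beach, Beach); Mixed NE: p = 0.8333, q = 0.1667

Work:
Check pure NE:
(Museum, Museum): (5, 1) - no unilateral deviation beneficial
(Beach, Beach): (1, 5) - no unilateral deviation beneficial
Mixed NE: P1 plays Museum with p = 0.8333, P2 plays Museum with q = 0.1667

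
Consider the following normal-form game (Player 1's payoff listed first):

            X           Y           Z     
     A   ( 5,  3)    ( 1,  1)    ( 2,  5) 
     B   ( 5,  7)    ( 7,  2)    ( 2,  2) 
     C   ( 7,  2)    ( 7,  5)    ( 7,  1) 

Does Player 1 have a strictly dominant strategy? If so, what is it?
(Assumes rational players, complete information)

No strictly dominant strategy exists for Player 1

Work:
A strategy strictly dominates another if it gives a strictly higher payoff against every opponent action. Compare each pair of P1's strategies column-by-column:
  A vs B: [5 vs 5, 1 vs 7, 2 vs 2] → A does not strictly dominate B (column X: 5 ≤ 5)
  A vs C: [5 vs 7, 1 vs 7, 2 vs 7] → A does not strictly dominate C (column X: 5 ≤ 7)
  B vs A: [5 vs 5, 7 vs 1, 2 vs 2] → B does not strictly dominate A (column X: 5 ≤ 5)
  B vs C: [5 vs 7, 7 vs 7, 2 vs 7] → B does not strictly dominate C (column X: 5 ≤ 7)
  C vs A: [7 vs 5, 7 vs 1, 7 vs 2] → C strictly dominates A
  C vs B: [7 vs 5, 7 vs 7, 7 vs 2] → C does not strictly dominate B (column Y: 7 ≤ 7)
No single strategy strictly dominates all others → no strictly dominant strategy.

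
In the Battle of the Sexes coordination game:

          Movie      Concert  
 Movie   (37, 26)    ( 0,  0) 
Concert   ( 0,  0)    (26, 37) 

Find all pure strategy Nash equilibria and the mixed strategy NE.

Pure NE: (Movie, Movie) and (Concert, Concert); Mixed NE: p = 0.5873, q = 0.4127

Work:
Check pure NE:
(Movie, Movie): (37, 26) - no unilateral deviation beneficial
(Concert, Concert): (26, 37) - no unilateral deviation beneficial
Mixed NE: P1 plays Movie with p = 0.5873, P2 plays Movie with q = 0.4127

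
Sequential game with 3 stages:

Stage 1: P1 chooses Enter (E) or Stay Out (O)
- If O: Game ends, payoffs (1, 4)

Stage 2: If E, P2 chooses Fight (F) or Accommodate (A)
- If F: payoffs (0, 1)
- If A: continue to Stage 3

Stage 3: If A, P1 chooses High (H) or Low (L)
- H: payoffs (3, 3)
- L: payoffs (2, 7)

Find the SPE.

SPE: (E, A, H); Outcome (3, 3)

Work:
Stage 3: P1 chooses H (3 vs 2)
Stage 2: P2: F->1, A->3 (anticipating H). Choose A
Stage 1: P1: O->1, E->3 (anticipating A, H). Choose E
SPE path: E -> A -> H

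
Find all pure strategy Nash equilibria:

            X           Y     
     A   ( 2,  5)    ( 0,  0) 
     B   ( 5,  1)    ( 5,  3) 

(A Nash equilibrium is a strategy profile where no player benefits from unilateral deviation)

Nash equilibrium: (B, Y)

Work:
Best responses:
  P1 vs X: payoffs [2, 5] → best response B (payoff 5)
  P1 vs Y: payoffs [0, 5] → best response B (payoff 5)
  P2 vs A: payoffs [5, 0] → best response X (payoff 5)
  P2 vs B: payoffs [1, 3] → best response Y (payoff 3)
Mutual best responses: (B,Y) → Nash equilibria.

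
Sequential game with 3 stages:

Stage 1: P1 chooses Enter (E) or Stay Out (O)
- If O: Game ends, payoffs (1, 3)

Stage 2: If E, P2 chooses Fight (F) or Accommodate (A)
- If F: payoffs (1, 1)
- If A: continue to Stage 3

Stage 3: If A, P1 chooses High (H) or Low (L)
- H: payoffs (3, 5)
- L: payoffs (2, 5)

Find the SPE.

SPE: (E, A, H); Outcome (3, 5)

Work:
Stage 3: P1 chooses H (3 vs 2)
Stage 2: P2: F->1, A->5 (anticipating H). Choose A
Stage 1: P1: O->1, E->3 (anticipating A, H). Choose E
SPE path: E -> A -> H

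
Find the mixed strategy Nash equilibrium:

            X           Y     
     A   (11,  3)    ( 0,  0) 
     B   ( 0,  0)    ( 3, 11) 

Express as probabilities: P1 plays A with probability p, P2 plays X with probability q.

p = 0.7857, q = 0.2143

Work:
Find probabilities that make opponent indifferent:
P2 chooses q to make P1 indifferent between A and B
P1 chooses p to make P2 indifferent between X and Y
Mixed NE: P1 plays (A: 0.7857, B: 0.2143), P2 plays (X: 0.2143, Y: 0.7857)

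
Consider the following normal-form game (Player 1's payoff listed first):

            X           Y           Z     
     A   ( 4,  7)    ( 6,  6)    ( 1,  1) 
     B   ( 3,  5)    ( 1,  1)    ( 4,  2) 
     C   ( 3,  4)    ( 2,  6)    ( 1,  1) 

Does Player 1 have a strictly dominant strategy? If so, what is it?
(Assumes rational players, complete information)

No strictly dominant strategy exists for Player 1

Work:
A strategy strictly dominates another if it gives a strictly higher payoff against every opponent action. Compare each pair of P1's strategies column-by-column:
  A vs B: [4 vs 3, 6 vs 1, 1 vs 4] → A does not strictly dominate B (column Z: 1 ≤ 4)
  A vs C: [4 vs 3, 6 vs 2, 1 vs 1] → A does not strictly dominate C (column Z: 1 ≤ 1)
  B vs A: [3 vs 4, 1 vs 6, 4 vs 1] → B does not strictly dominate A (column X: 3 ≤ 4)
  B vs C: [3 vs 3, 1 vs 2, 4 vs 1] → B does not strictly dominate C (column X: 3 ≤ 3)
  C vs A: [3 vs 4, 2 vs 6, 1 vs 1] → C does not strictly dominate A (column X: 3 ≤ 4)
  C vs B: [3 vs 3, 2 vs 1, 1 vs 4] → C does not strictly dominate B (column X: 3 ≤ 3)
No single strategy strictly dominates all others → no strictly dominant strategy.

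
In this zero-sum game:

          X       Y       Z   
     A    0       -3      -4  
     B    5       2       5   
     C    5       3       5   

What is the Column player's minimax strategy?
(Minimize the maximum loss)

Column should play Y, value = 3

Work:
Column player minimizes Row's maximum payoff:
Column X: max payoff to Row = 5
Column Y: max payoff to Row = 3
Column Z: max payoff to Row = 5
Minimum is 3, achieved by column Y.
Minimax strategy: Y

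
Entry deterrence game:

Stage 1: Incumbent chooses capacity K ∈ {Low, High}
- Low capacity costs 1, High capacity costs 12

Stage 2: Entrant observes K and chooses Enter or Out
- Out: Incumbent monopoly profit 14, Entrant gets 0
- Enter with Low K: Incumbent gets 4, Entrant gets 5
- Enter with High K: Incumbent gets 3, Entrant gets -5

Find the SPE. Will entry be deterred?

SPE: (Low, Enter|Low, Out|High); Entry not deterred. Incumbent net profit = 3, Entrant gets 5

Work:
After Low K: Entrant enters (5 > 0)
After High K: Entrant stays out (-5 < 0)
Incumbent: Low → 4−1=3, High → 14−12=2
Incumbent chooses Low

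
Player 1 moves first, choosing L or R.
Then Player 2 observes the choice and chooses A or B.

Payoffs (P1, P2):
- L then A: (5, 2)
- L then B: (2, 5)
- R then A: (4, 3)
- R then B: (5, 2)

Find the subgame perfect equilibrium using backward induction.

P1 plays R, P2 plays B after L and A after R; Payoff (4, 3)

Work:
Backward induction:
After L: P2 chooses B → P1 gets 2
After R: P2 chooses A → P1 gets 4
P1 chooses R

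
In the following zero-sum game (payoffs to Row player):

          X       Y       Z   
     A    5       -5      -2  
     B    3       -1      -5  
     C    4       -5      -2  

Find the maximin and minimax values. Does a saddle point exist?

Maximin = -5, Minimax = -2, Saddle: False

Work:
Row minimums: [-5, -5, -5] → maximin = -5
Column maximums: [5, -1, -2] → minimax = -2
No saddle point (maximin ≠ minimax). Mixed strategy needed.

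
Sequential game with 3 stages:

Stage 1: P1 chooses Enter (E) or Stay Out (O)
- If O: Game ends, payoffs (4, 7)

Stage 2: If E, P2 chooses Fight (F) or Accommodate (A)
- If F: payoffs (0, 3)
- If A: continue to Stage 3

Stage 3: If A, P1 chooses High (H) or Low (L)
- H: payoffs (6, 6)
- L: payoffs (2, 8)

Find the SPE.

SPE: (E, A, H); Outcome (6, 6)

Work:
Stage 3: P1 chooses H (6 vs 2)
Stage 2: P2: F->3, A->6 (anticipating H). Choose A
Stage 1: P1: O->4, E->6 (anticipating A, H). Choose E
SPE path: E -> A -> H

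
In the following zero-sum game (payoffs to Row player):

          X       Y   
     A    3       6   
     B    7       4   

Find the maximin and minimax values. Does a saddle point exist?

Maximin = 4, Minimax = 6, Saddle: False

Work:
Row minimums: [3, 4] → maximin = 4
Column maximums: [7, 6] → minimax = 6
No saddle point (maximin ≠ minimax). Mixed strategy needed.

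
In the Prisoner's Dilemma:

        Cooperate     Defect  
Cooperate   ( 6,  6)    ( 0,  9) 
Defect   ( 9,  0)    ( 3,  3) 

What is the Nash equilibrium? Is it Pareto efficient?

(Defect, Defect) is NE; not Pareto efficient

Work:
Defect dominates Cooperate for both players:
If P2 cooperates: Defect (9) > Cooperate (6)
If P2 defects: Defect (3) > Cooperate (0)
NE: (Defect, Defect) with payoff (3, 3)
But (Cooperate, Cooperate) = (6, 6) Pareto dominates (3, 3)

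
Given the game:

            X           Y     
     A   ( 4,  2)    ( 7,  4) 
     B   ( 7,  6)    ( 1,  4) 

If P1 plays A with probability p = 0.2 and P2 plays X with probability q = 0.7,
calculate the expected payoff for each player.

E[P1] = 5.14, E[P2] = 4.84

Work:
E[P1] = p·q·π₁(A,X) + p·(1-q)·π₁(A,Y) + (1-p)·q·π₁(B,X) + (1-p)·(1-q)·π₁(B,Y)
= 0.2·0.7·4 + 0.2·0.3·7 + 0.8·0.7·7 + 0.8·0.3·1
= 5.14

E[P2] = 4.84 (similar calculation)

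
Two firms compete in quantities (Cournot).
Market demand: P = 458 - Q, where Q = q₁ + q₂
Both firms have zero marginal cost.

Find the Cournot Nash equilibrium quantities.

q₁* = q₂* = 152.67; P* = 152.67

Work:
Profit: π_i = P·q_i = (a - q_i - q_j)·q_i
FOC: ∂π_i/∂q_i = a - 2q_i - q_j = 0
Reaction function: q_i = (458 - q_j)/2
Symmetry: q* = 458/3 = 152.67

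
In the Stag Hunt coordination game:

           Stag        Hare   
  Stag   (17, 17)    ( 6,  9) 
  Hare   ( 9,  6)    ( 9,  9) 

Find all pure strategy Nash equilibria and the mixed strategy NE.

Pure NE: (Stag, Stag) and (Hare, Hare); Mixed NE: p = 0.2727, q = 0.2727

Work:
Check pure NE:
(Stag, Stag): (17, 17) - no unilateral deviation beneficial
(Hare, Hare): (9, 9) - no unilateral deviation beneficial
Mixed NE: P1 plays Stag with p = 0.2727, P2 plays Stag with q = 0.2727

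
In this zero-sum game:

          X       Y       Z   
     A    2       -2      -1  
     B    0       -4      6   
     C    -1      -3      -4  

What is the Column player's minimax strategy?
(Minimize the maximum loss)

Column should play Y, value = -2

Work:
Column player minimizes Row's maximum payoff:
Column X: max payoff to Row = 2
Column Y: max payoff to Row = -2
Column Z: max payoff to Row = 6
Minimum is -2, achieved by column Y.
Minimax strategy: Y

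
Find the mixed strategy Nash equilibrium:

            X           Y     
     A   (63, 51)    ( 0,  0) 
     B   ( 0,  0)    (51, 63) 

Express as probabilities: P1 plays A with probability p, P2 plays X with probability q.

p = 0.5526, q = 0.4474

Work:
Find probabilities that make opponent indifferent:
P2 chooses q to make P1 indifferent between A and B
P1 chooses p to make P2 indifferent between X and Y
Mixed NE: P1 plays (A: 0.5526, B: 0.4474), P2 plays (X: 0.4474, Y: 0.5526)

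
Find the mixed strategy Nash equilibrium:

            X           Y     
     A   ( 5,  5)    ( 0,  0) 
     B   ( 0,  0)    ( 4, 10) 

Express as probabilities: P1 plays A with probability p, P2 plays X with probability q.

p = 0.6667, q = 0.4444

Work:
Find probabilities that make opponent indifferent:
P2 chooses q to make P1 indifferent between A and B
P1 chooses p to make P2 indifferent between X and Y
Mixed NE: P1 plays (A: 0.6667, B: 0.3333), P2 plays (X: 0.4444, Y: 0.5556)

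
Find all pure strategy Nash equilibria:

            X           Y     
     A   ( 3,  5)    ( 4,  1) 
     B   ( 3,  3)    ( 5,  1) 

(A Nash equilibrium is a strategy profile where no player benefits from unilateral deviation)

Nash equilibrium: (A, X), (B, X)

Work:
Best responses:
  P1 vs X: payoffs [3, 3] → best response A/B (payoff 3)
  P1 vs Y: payoffs [4, 5] → best response B (payoff 5)
  P2 vs A: payoffs [5, 1] → best response X (payoff 5)
  P2 vs B: payoffs [3, 1] → best response X (payoff 3)
Mutual best responses: (A,X), (B,X) → Nash equilibria.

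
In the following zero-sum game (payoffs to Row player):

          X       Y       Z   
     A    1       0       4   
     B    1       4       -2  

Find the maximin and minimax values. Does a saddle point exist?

Maximin = 0, Minimax = 1, Saddle: False

Work:
Row minimums: [0, -2] → maximin = 0
Column maximums: [1, 4, 4] → minimax = 1
No saddle point (maximin ≠ minimax). Mixed strategy needed.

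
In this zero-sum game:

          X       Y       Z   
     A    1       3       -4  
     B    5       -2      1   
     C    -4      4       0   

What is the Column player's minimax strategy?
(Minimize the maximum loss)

Column should play Z, value = 1

Work:
Column player minimizes Row's maximum payoff:
Column X: max payoff to Row = 5
Column Y: max payoff to Row = 4
Column Z: max payoff to Row = 1
Minimum is 1, achieved by column Z.
Minimax strategy: Z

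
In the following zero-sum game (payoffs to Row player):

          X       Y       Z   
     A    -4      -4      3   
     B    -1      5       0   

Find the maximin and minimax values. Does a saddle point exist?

Maximin = -1, Minimax = -1, Saddle: True

Work:
Row minimums: [-4, -1] → maximin = -1
Column maximums: [-1, 5, 3] → minimax = -1
Saddle point exists! Game value = -1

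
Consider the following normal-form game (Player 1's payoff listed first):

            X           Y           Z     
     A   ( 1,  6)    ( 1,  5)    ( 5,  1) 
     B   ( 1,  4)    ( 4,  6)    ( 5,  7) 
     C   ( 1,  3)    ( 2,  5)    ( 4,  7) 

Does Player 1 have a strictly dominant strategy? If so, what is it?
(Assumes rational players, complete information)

No strictly dominant strategy exists for Player 1

Work:
A strategy strictly dominates another if it gives a strictly higher payoff against every opponent action. Compare each pair of P1's strategies column-by-column:
  A vs B: [1 vs 1, 1 vs 4, 5 vs 5] → A does not strictly dominate B (column X: 1 ≤ 1)
  A vs C: [1 vs 1, 1 vs 2, 5 vs 4] → A does not strictly dominate C (column X: 1 ≤ 1)
  B vs A: [1 vs 1, 4 vs 1, 5 vs 5] → B does not strictly dominate A (column X: 1 ≤ 1)
  B vs C: [1 vs 1, 4 vs 2, 5 vs 4] → B does not strictly dominate C (column X: 1 ≤ 1)
  C vs A: [1 vs 1, 2 vs 1, 4 vs 5] → C does not strictly dominate A (column X: 1 ≤ 1)
  C vs B: [1 vs 1, 2 vs 4, 4 vs 5] → C does not strictly dominate B (column X: 1 ≤ 1)
No single strategy strictly dominates all others → no strictly dominant strategy.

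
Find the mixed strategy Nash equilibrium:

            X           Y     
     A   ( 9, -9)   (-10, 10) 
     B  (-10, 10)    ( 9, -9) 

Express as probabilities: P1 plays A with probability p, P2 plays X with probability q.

p = 0.5, q = 0.5

Work:
Find probabilities that make opponent indifferent:
P2 chooses q to make P1 indifferent between A and B
P1 chooses p to make P2 indifferent between X and Y
Mixed NE: P1 plays (A: 0.5, B: 0.5), P2 plays (X: 0.5, Y: 0.5)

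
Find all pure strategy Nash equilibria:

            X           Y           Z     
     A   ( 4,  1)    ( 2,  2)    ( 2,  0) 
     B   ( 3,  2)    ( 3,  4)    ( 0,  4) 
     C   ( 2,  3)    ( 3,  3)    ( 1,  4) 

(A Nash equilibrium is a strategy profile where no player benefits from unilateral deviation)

Nash equilibrium: (B, Y)

Work:
Best responses:
  P1 vs X: payoffs [4, 3, 2] → best response A (payoff 4)
  P1 vs Y: payoffs [2, 3, 3] → best response B/C (payoff 3)
  P1 vs Z: payoffs [2, 0, 1] → best response A (payoff 2)
  P2 vs A: payoffs [1, 2, 0] → best response Y (payoff 2)
  P2 vs B: payoffs [2, 4, 4] → best response Y/Z (payoff 4)
  P2 vs C: payoffs [3, 3, 4] → best response Z (payoff 4)
Mutual best responses: (B,Y) → Nash equilibria.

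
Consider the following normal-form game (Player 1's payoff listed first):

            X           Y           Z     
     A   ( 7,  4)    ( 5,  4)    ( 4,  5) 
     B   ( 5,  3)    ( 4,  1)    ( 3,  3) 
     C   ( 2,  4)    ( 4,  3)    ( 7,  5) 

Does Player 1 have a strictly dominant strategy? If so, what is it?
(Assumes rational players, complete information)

No strictly dominant strategy exists for Player 1

Work:
A strategy strictly dominates another if it gives a strictly higher payoff against every opponent action. Compare each pair of P1's strategies column-by-column:
  A vs B: [7 vs 5, 5 vs 4, 4 vs 3] → A strictly dominates B
  A vs C: [7 vs 2, 5 vs 4, 4 vs 7] → A does not strictly dominate C (column Z: 4 ≤ 7)
  B vs A: [5 vs 7, 4 vs 5, 3 vs 4] → B does not strictly dominate A (column X: 5 ≤ 7)
  B vs C: [5 vs 2, 4 vs 4, 3 vs 7] → B does not strictly dominate C (column Y: 4 ≤ 4)
  C vs A: [2 vs 7, 4 vs 5, 7 vs 4] → C does not strictly dominate A (column X: 2 ≤ 7)
  C vs B: [2 vs 5, 4 vs 4, 7 vs 3] → C does not strictly dominate B (column X: 2 ≤ 5)
No single strategy strictly dominates all others → no strictly dominant strategy.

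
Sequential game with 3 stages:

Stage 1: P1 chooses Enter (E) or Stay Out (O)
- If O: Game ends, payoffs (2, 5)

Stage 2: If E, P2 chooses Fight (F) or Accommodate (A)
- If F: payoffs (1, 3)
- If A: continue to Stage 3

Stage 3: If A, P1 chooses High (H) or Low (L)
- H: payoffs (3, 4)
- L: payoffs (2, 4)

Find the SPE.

SPE: (E, A, H); Outcome (3, 4)

Work:
Stage 3: P1 chooses H (3 vs 2)
Stage 2: P2: F->3, A->4 (anticipating H). Choose A
Stage 1: P1: O->2, E->3 (anticipating A, H). Choose E
SPE path: E -> A -> H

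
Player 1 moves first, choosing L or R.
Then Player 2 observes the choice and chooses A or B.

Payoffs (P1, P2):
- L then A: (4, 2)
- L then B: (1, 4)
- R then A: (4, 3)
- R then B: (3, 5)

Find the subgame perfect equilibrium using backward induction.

P1 plays R, P2 plays B after L and B after R; Payoff (3, 5)

Work:
Backward induction:
After L: P2 chooses B → P1 gets 1
After R: P2 chooses B → P1 gets 3
P1 chooses R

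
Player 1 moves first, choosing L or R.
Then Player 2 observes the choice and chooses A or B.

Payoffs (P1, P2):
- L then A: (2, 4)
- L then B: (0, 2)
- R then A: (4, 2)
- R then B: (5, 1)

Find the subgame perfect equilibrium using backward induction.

P1 plays R, P2 plays A after L and A after R; Payoff (4, 2)

Work:
Backward induction:
After L: P2 chooses A → P1 gets 2
After R: P2 chooses A → P1 gets 4
P1 chooses R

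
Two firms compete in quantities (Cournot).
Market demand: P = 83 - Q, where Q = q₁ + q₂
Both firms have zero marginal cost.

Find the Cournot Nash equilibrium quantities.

q₁* = q₂* = 27.67; P* = 27.67

Work:
Profit: π_i = P·q_i = (a - q_i - q_j)·q_i
FOC: ∂π_i/∂q_i = a - 2q_i - q_j = 0
Reaction function: q_i = (83 - q_j)/2
Symmetry: q* = 83/3 = 27.67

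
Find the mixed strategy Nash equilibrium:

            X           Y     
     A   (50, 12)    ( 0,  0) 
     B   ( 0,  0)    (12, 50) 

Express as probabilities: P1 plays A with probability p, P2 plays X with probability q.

p = 0.8065, q = 0.1935

Work:
Find probabilities that make opponent indifferent:
P2 chooses q to make P1 indifferent between A and B
P1 chooses p to make P2 indifferent between X and Y
Mixed NE: P1 plays (A: 0.8065, B: 0.1935), P2 plays (X: 0.1935, Y: 0.8065)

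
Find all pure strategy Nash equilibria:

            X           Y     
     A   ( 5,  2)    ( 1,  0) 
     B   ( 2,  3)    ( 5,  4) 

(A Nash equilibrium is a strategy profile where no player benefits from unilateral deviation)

Nash equilibrium: (A, X), (B, Y)

Work:
Best responses:
  P1 vs X: payoffs [5, 2] → best response A (payoff 5)
  P1 vs Y: payoffs [1, 5] → best response B (payoff 5)
  P2 vs A: payoffs [2, 0] → best response X (payoff 2)
  P2 vs B: payoffs [3, 4] → best response Y (payoff 4)
Mutual best responses: (A,X), (B,Y) → Nash equilibria.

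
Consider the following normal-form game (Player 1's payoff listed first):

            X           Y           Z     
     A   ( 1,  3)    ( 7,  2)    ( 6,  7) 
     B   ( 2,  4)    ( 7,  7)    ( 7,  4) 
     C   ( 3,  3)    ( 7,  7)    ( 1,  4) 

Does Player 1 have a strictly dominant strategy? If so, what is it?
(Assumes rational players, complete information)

No strictly dominant strategy exists for Player 1

Work:
A strategy strictly dominates another if it gives a strictly higher payoff against every opponent action. Compare each pair of P1's strategies column-by-column:
  A vs B: [1 vs 2, 7 vs 7, 6 vs 7] → A does not strictly dominate B (column X: 1 ≤ 2)
  A vs C: [1 vs 3, 7 vs 7, 6 vs 1] → A does not strictly dominate C (column X: 1 ≤ 3)
  B vs A: [2 vs 1, 7 vs 7, 7 vs 6] → B does not strictly dominate A (column Y: 7 ≤ 7)
  B vs C: [2 vs 3, 7 vs 7, 7 vs 1] → B does not strictly dominate C (column X: 2 ≤ 3)
  C vs A: [3 vs 1, 7 vs 7, 1 vs 6] → C does not strictly dominate A (column Y: 7 ≤ 7)
  C vs B: [3 vs 2, 7 vs 7, 1 vs 7] → C does not strictly dominate B (column Y: 7 ≤ 7)
No single strategy strictly dominates all others → no strictly dominant strategy.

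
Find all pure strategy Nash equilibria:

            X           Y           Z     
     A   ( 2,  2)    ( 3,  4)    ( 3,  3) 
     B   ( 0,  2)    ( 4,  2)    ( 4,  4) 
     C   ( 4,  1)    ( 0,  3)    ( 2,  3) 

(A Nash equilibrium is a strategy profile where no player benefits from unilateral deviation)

Nash equilibrium: (B, Z)

Work:
Best responses:
  P1 vs X: payoffs [2, 0, 4] → best response C (payoff 4)
  P1 vs Y: payoffs [3, 4, 0] → best response B (payoff 4)
  P1 vs Z: payoffs [3, 4, 2] → best response B (payoff 4)
  P2 vs A: payoffs [2, 4, 3] → best response Y (payoff 4)
  P2 vs B: payoffs [2, 2, 4] → best response Z (payoff 4)
  P2 vs C: payoffs [1, 3, 3] → best response Y/Z (payoff 3)
Mutual best responses: (B,Z) → Nash equilibria.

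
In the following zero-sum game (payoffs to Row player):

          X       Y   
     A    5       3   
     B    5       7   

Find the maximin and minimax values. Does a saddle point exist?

Maximin = 5, Minimax = 5, Saddle: True

Work:
Row minimums: [3, 5] → maximin = 5
Column maximums: [5, 7] → minimax = 5
Saddle point exists! Game value = 5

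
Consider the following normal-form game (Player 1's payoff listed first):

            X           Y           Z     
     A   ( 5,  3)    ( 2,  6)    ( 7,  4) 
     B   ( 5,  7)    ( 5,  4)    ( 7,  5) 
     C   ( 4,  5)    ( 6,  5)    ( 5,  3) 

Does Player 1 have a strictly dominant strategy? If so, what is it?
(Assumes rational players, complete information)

No strictly dominant strategy exists for Player 1

Work:
A strategy strictly dominates another if it gives a strictly higher payoff against every opponent action. Compare each pair of P1's strategies column-by-column:
  A vs B: [5 vs 5, 2 vs 5, 7 vs 7] → A does not strictly dominate B (column X: 5 ≤ 5)
  A vs C: [5 vs 4, 2 vs 6, 7 vs 5] → A does not strictly dominate C (column Y: 2 ≤ 6)
  B vs A: [5 vs 5, 5 vs 2, 7 vs 7] → B does not strictly dominate A (column X: 5 ≤ 5)
  B vs C: [5 vs 4, 5 vs 6, 7 vs 5] → B does not strictly dominate C (column Y: 5 ≤ 6)
  C vs A: [4 vs 5, 6 vs 2, 5 vs 7] → C does not strictly dominate A (column X: 4 ≤ 5)
  C vs B: [4 vs 5, 6 vs 5, 5 vs 7] → C does not strictly dominate B (column X: 4 ≤ 5)
No single strategy strictly dominates all others → no strictly dominant strategy.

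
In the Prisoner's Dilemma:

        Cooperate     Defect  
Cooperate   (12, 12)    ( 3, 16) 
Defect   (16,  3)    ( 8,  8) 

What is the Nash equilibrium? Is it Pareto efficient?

(Defect, Defect) is NE; not Pareto efficient

Work:
Defect dominates Cooperate for both players:
If P2 cooperates: Defect (16) > Cooperate (12)
If P2 defects: Defect (8) > Cooperate (3)
NE: (Defect, Defect) with payoff (8, 8)
But (Cooperate, Cooperate) = (12, 12) Pareto dominates (8, 8)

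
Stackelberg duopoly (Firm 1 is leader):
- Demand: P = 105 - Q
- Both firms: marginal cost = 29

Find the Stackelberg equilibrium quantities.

q₁* (leader) = 38.0, q₂* (follower) = 19.0

Work:
Follower's reaction: q₂ = (a - c - q₁)/2
Leader substitutes: π₁ = q₁·(a - q₁ - (a-c-q₁)/2 - c)
FOC: q₁* = (105 - 29)/2 = 38.00
Then: q₂* = (105 - 29 - 38.0)/2 = 19.00
Leader has first-mover advantage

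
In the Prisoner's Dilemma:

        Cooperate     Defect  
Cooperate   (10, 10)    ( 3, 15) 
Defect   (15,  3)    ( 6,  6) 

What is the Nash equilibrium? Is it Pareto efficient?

(Defect, Defect) is NE; not Pareto efficient

Work:
Defect dominates Cooperate for both players:
If P2 cooperates: Defect (15) > Cooperate (10)
If P2 defects: Defect (6) > Cooperate (3)
NE: (Defect, Defect) with payoff (6, 6)
But (Cooperate, Cooperate) = (10, 10) Pareto dominates (6, 6)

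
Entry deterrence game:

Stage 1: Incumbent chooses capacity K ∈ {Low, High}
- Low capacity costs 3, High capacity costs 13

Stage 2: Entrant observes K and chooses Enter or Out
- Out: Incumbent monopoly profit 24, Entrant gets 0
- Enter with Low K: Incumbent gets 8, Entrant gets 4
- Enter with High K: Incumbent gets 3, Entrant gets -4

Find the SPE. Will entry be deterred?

SPE: (High, Enter|Low, Out|High); Entry deterred. Incumbent net profit = 11

Work:
After Low K: Entrant enters (4 > 0)
After High K: Entrant stays out (-4 < 0)
Incumbent: Low → 8−3=5, High → 24−13=11
Incumbent chooses High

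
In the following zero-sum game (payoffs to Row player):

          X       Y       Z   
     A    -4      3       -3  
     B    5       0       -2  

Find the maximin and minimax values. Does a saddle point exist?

Maximin = -2, Minimax = -2, Saddle: True

Work:
Row minimums: [-4, -2] → maximin = -2
Column maximums: [5, 3, -2] → minimax = -2
Saddle point exists! Game value = -2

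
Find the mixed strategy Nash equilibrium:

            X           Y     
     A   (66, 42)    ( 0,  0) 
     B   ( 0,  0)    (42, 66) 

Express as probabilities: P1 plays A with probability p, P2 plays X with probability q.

p = 0.6111, q = 0.3889

Work:
Find probabilities that make opponent indifferent:
P2 chooses q to make P1 indifferent between A and B
P1 chooses p to make P2 indifferent between X and Y
Mixed NE: P1 plays (A: 0.6111, B: 0.3889), P2 plays (X: 0.3889, Y: 0.6111)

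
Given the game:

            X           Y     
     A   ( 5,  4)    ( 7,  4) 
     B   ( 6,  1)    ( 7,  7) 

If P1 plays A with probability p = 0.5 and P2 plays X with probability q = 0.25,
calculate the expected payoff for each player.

E[P1] = 6.625, E[P2] = 4.75

Work:
E[P1] = p·q·π₁(A,X) + p·(1-q)·π₁(A,Y) + (1-p)·q·π₁(B,X) + (1-p)·(1-q)·π₁(B,Y)
= 0.5·0.25·5 + 0.5·0.75·7 + 0.5·0.25·6 + 0.5·0.75·7
= 6.625

E[P2] = 4.75 (similar calculation)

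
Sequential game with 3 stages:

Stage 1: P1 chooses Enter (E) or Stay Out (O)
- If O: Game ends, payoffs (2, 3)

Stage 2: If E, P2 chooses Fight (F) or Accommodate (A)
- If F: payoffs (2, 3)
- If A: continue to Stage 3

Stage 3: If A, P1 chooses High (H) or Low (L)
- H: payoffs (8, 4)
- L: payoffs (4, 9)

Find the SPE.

SPE: (E, A, H); Outcome (8, 4)

Work:
Stage 3: P1 chooses H (8 vs 4)
Stage 2: P2: F->3, A->4 (anticipating H). Choose A
Stage 1: P1: O->2, E->8 (anticipating A, H). Choose E
SPE path: E -> A -> H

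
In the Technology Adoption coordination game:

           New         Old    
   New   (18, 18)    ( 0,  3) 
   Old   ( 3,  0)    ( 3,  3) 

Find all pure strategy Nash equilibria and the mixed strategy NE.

Pure NE: (New, New) and (Old, Old); Mixed NE: p = 0.1667, q = 0.1667

Work:
Check pure NE:
(New, New): (18, 18) - no unilateral deviation beneficial
(Old, Old): (3, 3) - no unilateral deviation beneficial
Mixed NE: P1 plays New with p = 0.1667, P2 plays New with q = 0.1667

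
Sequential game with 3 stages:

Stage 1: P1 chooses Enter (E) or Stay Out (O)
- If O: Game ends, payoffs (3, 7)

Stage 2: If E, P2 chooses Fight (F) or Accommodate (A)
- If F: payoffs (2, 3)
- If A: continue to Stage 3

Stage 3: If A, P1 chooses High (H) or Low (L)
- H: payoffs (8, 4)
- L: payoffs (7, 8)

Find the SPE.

SPE: (E, A, H); Outcome (8, 4)

Work:
Stage 3: P1 chooses H (8 vs 7)
Stage 2: P2: F->3, A->4 (anticipating H). Choose A
Stage 1: P1: O->3, E->8 (anticipating A, H). Choose E
SPE path: E -> A -> H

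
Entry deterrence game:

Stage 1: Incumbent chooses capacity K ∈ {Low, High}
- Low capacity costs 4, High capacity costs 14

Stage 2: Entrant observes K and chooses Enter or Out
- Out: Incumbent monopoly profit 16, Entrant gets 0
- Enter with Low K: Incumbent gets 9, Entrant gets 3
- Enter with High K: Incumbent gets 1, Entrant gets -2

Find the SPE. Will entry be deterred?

SPE: (Low, Enter|Low, Out|High); Entry not deterred. Incumbent net profit = 5, Entrant gets 3

Work:
After Low K: Entrant enters (3 > 0)
After High K: Entrant stays out (-2 < 0)
Incumbent: Low → 9−4=5, High → 16−14=2
Incumbent chooses Low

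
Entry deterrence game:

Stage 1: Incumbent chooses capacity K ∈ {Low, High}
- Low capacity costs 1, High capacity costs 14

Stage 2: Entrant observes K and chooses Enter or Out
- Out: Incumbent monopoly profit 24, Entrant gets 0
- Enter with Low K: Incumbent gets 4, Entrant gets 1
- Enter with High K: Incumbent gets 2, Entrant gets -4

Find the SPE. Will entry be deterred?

SPE: (High, Enter|Low, Out|High); Entry deterred. Incumbent net profit = 10

Work:
After Low K: Entrant enters (1 > 0)
After High K: Entrant stays out (-4 < 0)
Incumbent: Low → 4−1=3, High → 24−14=10
Incumbent chooses High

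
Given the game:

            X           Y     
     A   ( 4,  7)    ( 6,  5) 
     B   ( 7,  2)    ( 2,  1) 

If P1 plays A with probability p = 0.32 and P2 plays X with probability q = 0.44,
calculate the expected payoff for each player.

E[P1] = 4.4944, E[P2] = 2.8608

Work:
E[P1] = p·q·π₁(A,X) + p·(1-q)·π₁(A,Y) + (1-p)·q·π₁(B,X) + (1-p)·(1-q)·π₁(B,Y)
= 0.32·0.44·4 + 0.32·0.56·6 + 0.68·0.44·7 + 0.68·0.56·2
= 4.4944

E[P2] = 2.8608 (similar calculation)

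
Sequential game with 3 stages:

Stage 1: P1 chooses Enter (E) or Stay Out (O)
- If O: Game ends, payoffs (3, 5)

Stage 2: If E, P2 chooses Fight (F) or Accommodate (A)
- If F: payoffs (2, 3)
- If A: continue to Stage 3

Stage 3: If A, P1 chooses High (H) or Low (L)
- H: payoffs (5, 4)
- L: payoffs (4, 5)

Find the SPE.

SPE: (E, A, H); Outcome (5, 4)

Work:
Stage 3: P1 chooses H (5 vs 4)
Stage 2: P2: F->3, A->4 (anticipating H). Choose A
Stage 1: P1: O->3, E->5 (anticipating A, H). Choose E
SPE path: E -> A -> H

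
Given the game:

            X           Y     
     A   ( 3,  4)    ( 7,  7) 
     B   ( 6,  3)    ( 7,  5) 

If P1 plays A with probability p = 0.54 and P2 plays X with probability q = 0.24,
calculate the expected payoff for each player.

E[P1] = 6.3712, E[P2] = 5.4704

Work:
E[P1] = p·q·π₁(A,X) + p·(1-q)·π₁(A,Y) + (1-p)·q·π₁(B,X) + (1-p)·(1-q)·π₁(B,Y)
= 0.54·0.24·3 + 0.54·0.76·7 + 0.46·0.24·6 + 0.46·0.76·7
= 6.3712

E[P2] = 5.4704 (similar calculation)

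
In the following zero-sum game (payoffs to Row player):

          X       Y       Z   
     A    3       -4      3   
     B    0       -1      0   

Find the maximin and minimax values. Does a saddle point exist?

Maximin = -1, Minimax = -1, Saddle: True

Work:
Row minimums: [-4, -1] → maximin = -1
Column maximums: [3, -1, 3] → minimax = -1
Saddle point exists! Game value = -1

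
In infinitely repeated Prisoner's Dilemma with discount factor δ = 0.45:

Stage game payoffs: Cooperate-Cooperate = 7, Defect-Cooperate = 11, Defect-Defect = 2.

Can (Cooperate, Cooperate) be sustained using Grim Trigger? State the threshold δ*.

δ* = 0.4444; since δ = 0.45 ≥ 0.4444, cooperation can be sustained

Work:
For Grim Trigger:
Cooperate forever: 7/(1-δ)
Defect then punished: 11 + 2·δ/(1-δ)
Need: 7/(1-δ) ≥ 11 + 2·δ/(1-δ)
Solving: δ ≥ (T-R)/(T-P) = (11-7)/(11-2) = 0.4444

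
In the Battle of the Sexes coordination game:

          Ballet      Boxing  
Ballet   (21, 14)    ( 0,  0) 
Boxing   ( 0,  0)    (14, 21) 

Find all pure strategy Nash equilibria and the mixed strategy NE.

Pure NE: (Ballet, Ballet) and (Boxing, Boxing); Mixed NE: p = 0.6, q = 0.4

Work:
Check pure NE:
(Ballet, Ballet): (21, 14) - no unilateral deviation beneficial
(Boxing, Boxing): (14, 21) - no unilateral deviation beneficial
Mixed NE: P1 plays Ballet with p = 0.6, P2 plays Ballet with q = 0.4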